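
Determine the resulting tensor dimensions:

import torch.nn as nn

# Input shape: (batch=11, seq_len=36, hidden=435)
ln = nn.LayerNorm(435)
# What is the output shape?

Input shape: (11, 36, 435)
Output shape: (11, 36, 435)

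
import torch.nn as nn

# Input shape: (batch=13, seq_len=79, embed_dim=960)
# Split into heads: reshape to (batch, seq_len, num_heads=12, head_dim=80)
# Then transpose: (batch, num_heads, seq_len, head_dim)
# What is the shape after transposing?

Input shape: (13, 79, 960)
  -> after reshape: (13, 79, 12, 80)
Output shape: (13, 12, 79, 80)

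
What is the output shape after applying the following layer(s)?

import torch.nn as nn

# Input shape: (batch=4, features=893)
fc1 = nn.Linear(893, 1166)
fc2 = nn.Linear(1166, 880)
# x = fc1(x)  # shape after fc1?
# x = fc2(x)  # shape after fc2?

Input shape: (4, 893)
  -> after fc1: (4, 1166)
Output shape: (4, 880)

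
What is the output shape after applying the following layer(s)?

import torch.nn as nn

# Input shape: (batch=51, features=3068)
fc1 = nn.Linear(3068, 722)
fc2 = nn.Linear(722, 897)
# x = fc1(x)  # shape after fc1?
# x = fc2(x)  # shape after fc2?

Input shape: (51, 3068)
  -> after fc1: (51, 722)
Output shape: (51, 897)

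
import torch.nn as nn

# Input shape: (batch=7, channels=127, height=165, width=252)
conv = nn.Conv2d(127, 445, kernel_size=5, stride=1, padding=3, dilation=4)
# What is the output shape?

Input shape: (7, 127, 165, 252)
Output shape: (7, 445, 155, 242)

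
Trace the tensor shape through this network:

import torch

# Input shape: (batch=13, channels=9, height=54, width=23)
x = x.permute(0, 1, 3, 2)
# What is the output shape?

Input shape: (13, 9, 54, 23)
Output shape: (13, 9, 23, 54)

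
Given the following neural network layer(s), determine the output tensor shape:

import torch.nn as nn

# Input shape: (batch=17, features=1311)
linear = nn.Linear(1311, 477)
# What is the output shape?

Input shape: (17, 1311)
Output shape: (17, 477)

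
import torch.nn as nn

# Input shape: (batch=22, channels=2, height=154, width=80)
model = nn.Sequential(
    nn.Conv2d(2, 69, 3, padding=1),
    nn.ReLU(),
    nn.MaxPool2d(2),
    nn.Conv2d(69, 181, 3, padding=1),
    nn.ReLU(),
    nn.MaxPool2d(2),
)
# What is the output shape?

Input shape: (22, 2, 154, 80)
  -> after first Conv2d: (22, 69, 154, 80)
  -> after first MaxPool2d: (22, 69, 77, 40)
  -> after second Conv2d: (22, 181, 77, 40)
Output shape: (22, 181, 38, 20)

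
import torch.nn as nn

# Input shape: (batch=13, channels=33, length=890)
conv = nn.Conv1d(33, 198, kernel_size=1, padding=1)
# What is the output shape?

Input shape: (13, 33, 890)
Output shape: (13, 198, 892)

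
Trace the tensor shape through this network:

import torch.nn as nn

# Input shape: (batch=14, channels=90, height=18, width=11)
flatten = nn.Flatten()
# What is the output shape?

Input shape: (14, 90, 18, 11)
Output shape: (14, 17820)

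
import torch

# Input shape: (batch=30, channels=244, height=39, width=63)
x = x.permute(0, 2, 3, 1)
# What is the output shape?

Input shape: (30, 244, 39, 63)
Output shape: (30, 39, 63, 244)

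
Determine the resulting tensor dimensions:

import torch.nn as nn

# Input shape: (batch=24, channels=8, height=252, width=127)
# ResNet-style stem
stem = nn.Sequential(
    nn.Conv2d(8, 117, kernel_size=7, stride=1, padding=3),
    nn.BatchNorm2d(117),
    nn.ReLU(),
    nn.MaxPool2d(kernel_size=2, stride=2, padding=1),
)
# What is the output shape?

Input shape: (24, 8, 252, 127)
  -> after Conv2d 7x7 stride=1: (24, 117, 252, 127)
Output shape: (24, 117, 127, 64)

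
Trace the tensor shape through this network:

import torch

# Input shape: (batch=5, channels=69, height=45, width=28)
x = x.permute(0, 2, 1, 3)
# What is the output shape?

Input shape: (5, 69, 45, 28)
Output shape: (5, 45, 69, 28)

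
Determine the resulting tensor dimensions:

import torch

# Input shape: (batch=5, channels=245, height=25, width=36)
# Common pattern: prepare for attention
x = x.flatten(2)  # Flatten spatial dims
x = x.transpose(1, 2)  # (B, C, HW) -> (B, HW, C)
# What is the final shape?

Input shape: (5, 245, 25, 36)
  -> after flatten(2): (5, 245, 900)
Output shape: (5, 900, 245)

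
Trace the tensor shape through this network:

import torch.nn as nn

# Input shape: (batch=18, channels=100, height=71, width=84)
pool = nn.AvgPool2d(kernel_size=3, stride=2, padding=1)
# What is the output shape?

Input shape: (18, 100, 71, 84)
Output shape: (18, 100, 36, 42)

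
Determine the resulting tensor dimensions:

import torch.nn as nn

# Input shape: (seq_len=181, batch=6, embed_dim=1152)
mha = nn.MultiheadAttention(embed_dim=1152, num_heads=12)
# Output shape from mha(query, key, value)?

Input shape: (181, 6, 1152)
Output shape: (181, 6, 1152)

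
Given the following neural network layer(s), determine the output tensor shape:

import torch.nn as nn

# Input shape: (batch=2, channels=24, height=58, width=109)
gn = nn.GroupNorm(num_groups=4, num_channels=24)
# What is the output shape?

Input shape: (2, 24, 58, 109)
Output shape: (2, 24, 58, 109)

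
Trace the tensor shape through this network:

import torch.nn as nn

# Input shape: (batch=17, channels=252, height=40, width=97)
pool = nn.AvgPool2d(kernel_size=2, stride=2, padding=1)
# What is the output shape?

Input shape: (17, 252, 40, 97)
Output shape: (17, 252, 21, 49)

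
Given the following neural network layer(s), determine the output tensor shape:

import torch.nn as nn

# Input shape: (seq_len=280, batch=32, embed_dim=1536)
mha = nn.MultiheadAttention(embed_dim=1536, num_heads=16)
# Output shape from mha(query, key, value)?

Input shape: (280, 32, 1536)
Output shape: (280, 32, 1536)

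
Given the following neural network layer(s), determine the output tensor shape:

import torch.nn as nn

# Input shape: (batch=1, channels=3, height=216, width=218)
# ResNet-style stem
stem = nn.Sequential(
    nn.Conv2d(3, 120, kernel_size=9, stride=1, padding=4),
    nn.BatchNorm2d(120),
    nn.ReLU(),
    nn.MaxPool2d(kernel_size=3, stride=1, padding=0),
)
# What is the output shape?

Input shape: (1, 3, 216, 218)
  -> after Conv2d 9x9 stride=1: (1, 120, 216, 218)
Output shape: (1, 120, 214, 216)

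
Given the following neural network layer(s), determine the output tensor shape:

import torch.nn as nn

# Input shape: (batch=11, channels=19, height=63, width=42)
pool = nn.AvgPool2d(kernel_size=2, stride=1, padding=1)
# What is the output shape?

Input shape: (11, 19, 63, 42)
Output shape: (11, 19, 64, 43)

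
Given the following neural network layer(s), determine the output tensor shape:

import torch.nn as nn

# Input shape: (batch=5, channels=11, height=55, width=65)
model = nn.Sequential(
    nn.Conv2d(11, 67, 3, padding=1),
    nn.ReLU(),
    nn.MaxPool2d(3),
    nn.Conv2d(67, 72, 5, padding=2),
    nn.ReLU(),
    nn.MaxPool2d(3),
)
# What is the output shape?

Input shape: (5, 11, 55, 65)
  -> after first Conv2d: (5, 67, 55, 65)
  -> after first MaxPool2d: (5, 67, 18, 21)
  -> after second Conv2d: (5, 72, 18, 21)
Output shape: (5, 72, 6, 7)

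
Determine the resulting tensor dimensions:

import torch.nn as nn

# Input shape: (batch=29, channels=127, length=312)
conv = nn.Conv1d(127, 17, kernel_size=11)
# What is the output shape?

Input shape: (29, 127, 312)
Output shape: (29, 17, 302)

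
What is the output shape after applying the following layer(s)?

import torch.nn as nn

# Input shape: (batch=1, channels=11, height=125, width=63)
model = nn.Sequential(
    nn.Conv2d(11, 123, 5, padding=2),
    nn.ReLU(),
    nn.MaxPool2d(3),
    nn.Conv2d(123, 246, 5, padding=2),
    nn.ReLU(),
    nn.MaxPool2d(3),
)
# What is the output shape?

Input shape: (1, 11, 125, 63)
  -> after first Conv2d: (1, 123, 125, 63)
  -> after first MaxPool2d: (1, 123, 41, 21)
  -> after second Conv2d: (1, 246, 41, 21)
Output shape: (1, 246, 13, 7)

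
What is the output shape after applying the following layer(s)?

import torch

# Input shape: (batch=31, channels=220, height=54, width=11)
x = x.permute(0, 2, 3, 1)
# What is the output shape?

Input shape: (31, 220, 54, 11)
Output shape: (31, 54, 11, 220)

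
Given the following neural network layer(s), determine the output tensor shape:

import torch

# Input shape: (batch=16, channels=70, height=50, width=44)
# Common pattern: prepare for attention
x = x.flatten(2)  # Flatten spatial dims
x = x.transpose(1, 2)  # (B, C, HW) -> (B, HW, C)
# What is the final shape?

Input shape: (16, 70, 50, 44)
  -> after flatten(2): (16, 70, 2200)
Output shape: (16, 2200, 70)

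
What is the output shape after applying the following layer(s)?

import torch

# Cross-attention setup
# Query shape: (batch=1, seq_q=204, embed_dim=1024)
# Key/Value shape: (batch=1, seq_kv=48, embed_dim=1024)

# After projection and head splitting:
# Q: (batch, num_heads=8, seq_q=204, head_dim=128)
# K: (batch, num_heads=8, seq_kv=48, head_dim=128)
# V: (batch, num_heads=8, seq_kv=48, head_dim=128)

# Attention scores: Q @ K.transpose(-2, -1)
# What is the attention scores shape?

Input shape: (1, 204, 1024)
Output shape: (1, 8, 204, 48)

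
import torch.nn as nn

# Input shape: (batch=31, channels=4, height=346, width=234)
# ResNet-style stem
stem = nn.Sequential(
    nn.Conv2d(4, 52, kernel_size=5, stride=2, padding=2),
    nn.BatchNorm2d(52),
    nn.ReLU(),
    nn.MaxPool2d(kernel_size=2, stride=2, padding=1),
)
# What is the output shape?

Input shape: (31, 4, 346, 234)
  -> after Conv2d 5x5 stride=2: (31, 52, 173, 117)
Output shape: (31, 52, 87, 59)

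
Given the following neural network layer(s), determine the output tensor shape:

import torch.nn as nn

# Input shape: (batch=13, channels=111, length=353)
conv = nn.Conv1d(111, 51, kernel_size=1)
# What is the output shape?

Input shape: (13, 111, 353)
Output shape: (13, 51, 353)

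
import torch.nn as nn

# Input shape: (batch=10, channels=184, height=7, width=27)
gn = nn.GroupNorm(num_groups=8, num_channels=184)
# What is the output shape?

Input shape: (10, 184, 7, 27)
Output shape: (10, 184, 7, 27)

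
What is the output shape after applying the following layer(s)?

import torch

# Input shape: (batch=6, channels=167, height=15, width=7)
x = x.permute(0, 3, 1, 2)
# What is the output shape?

Input shape: (6, 167, 15, 7)
Output shape: (6, 7, 167, 15)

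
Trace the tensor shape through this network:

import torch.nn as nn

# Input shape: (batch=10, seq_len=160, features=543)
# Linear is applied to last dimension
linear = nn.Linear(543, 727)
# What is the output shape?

Input shape: (10, 160, 543)
Output shape: (10, 160, 727)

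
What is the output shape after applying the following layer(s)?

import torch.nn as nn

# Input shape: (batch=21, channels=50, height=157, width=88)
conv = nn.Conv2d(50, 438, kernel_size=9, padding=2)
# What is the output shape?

Input shape: (21, 50, 157, 88)
Output shape: (21, 438, 153, 84)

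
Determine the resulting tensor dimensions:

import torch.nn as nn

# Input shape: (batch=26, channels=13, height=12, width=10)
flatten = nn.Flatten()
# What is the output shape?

Input shape: (26, 13, 12, 10)
Output shape: (26, 1560)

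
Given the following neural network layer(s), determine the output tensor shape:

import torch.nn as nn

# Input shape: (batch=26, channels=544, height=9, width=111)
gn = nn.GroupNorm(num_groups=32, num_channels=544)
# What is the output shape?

Input shape: (26, 544, 9, 111)
Output shape: (26, 544, 9, 111)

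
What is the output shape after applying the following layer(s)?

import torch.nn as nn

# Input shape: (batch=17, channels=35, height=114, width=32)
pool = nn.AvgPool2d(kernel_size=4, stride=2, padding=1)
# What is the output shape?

Input shape: (17, 35, 114, 32)
Output shape: (17, 35, 57, 16)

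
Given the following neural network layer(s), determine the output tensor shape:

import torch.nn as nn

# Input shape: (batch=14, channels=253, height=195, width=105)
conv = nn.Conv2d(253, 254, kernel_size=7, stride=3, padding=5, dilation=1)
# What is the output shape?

Input shape: (14, 253, 195, 105)
Output shape: (14, 254, 67, 37)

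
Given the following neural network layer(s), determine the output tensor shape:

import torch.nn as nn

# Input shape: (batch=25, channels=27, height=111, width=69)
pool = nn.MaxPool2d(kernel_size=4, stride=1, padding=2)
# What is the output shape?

Input shape: (25, 27, 111, 69)
Output shape: (25, 27, 112, 70)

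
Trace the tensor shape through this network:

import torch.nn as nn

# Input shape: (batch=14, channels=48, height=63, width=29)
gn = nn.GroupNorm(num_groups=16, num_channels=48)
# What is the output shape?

Input shape: (14, 48, 63, 29)
Output shape: (14, 48, 63, 29)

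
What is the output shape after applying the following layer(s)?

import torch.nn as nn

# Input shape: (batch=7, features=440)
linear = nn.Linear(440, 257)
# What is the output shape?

Input shape: (7, 440)
Output shape: (7, 257)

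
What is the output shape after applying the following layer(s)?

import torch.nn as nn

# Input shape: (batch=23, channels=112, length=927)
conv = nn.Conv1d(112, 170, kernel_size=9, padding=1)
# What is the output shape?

Input shape: (23, 112, 927)
Output shape: (23, 170, 921)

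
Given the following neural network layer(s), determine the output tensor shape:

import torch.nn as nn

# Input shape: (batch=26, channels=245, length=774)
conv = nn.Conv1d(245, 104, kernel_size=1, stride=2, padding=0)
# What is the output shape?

Input shape: (26, 245, 774)
Output shape: (26, 104, 387)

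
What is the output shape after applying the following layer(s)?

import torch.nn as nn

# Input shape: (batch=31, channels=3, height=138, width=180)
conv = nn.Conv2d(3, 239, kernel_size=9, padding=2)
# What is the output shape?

Input shape: (31, 3, 138, 180)
Output shape: (31, 239, 134, 176)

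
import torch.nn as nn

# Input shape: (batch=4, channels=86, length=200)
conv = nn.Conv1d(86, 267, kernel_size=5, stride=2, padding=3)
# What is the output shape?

Input shape: (4, 86, 200)
Output shape: (4, 267, 101)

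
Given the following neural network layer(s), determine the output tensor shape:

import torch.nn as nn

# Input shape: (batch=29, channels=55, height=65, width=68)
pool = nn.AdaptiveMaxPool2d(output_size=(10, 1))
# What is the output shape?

Input shape: (29, 55, 65, 68)
Output shape: (29, 55, 10, 1)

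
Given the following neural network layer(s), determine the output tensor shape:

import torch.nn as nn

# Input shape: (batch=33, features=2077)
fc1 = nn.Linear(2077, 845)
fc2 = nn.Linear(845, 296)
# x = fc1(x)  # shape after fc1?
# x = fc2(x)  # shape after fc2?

Input shape: (33, 2077)
  -> after fc1: (33, 845)
Output shape: (33, 296)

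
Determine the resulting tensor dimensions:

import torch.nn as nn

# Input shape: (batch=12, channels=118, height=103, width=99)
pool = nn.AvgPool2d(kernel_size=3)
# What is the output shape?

Input shape: (12, 118, 103, 99)
Output shape: (12, 118, 34, 33)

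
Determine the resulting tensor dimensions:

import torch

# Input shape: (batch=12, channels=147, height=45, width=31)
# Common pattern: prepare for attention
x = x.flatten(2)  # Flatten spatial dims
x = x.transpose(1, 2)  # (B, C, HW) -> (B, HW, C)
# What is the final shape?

Input shape: (12, 147, 45, 31)
  -> after flatten(2): (12, 147, 1395)
Output shape: (12, 1395, 147)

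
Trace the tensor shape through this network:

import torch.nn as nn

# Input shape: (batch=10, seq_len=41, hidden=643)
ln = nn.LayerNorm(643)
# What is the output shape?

Input shape: (10, 41, 643)
Output shape: (10, 41, 643)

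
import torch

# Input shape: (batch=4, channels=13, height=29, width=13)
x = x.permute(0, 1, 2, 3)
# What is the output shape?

Input shape: (4, 13, 29, 13)
Output shape: (4, 13, 29, 13)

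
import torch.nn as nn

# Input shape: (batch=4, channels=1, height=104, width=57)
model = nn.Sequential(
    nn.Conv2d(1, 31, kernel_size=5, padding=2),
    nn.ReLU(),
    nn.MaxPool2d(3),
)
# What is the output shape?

Input shape: (4, 1, 104, 57)
  -> after Conv2d: (4, 31, 104, 57)
  -> after ReLU: (4, 31, 104, 57)
Output shape: (4, 31, 34, 19)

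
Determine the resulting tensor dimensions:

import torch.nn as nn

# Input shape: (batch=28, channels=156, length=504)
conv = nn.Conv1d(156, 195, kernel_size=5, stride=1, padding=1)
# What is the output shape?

Input shape: (28, 156, 504)
Output shape: (28, 195, 502)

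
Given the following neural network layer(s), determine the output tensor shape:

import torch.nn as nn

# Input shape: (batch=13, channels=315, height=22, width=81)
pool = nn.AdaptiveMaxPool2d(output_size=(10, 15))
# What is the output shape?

Input shape: (13, 315, 22, 81)
Output shape: (13, 315, 10, 15)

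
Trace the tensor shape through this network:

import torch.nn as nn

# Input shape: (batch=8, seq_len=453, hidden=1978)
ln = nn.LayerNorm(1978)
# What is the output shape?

Input shape: (8, 453, 1978)
Output shape: (8, 453, 1978)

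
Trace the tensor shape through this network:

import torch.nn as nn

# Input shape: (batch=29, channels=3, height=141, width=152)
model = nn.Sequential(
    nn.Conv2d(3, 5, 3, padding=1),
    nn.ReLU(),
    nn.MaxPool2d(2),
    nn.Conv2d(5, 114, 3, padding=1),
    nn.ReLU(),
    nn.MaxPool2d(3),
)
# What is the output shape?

Input shape: (29, 3, 141, 152)
  -> after first Conv2d: (29, 5, 141, 152)
  -> after first MaxPool2d: (29, 5, 70, 76)
  -> after second Conv2d: (29, 114, 70, 76)
Output shape: (29, 114, 23, 25)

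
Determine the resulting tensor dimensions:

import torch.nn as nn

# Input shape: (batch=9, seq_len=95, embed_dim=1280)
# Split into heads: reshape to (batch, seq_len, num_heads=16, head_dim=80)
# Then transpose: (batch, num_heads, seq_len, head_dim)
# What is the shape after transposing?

Input shape: (9, 95, 1280)
  -> after reshape: (9, 95, 16, 80)
Output shape: (9, 16, 95, 80)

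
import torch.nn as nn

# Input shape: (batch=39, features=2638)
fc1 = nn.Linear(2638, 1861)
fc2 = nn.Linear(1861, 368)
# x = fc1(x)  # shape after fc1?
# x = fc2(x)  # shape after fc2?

Input shape: (39, 2638)
  -> after fc1: (39, 1861)
Output shape: (39, 368)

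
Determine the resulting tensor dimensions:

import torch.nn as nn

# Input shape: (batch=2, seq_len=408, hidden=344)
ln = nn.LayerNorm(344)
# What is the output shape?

Input shape: (2, 408, 344)
Output shape: (2, 408, 344)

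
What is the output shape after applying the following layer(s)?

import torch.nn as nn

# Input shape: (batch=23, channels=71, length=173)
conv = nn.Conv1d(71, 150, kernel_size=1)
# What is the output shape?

Input shape: (23, 71, 173)
Output shape: (23, 150, 173)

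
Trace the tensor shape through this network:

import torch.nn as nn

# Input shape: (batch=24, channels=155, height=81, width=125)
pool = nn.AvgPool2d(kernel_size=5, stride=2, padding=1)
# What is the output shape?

Input shape: (24, 155, 81, 125)
Output shape: (24, 155, 40, 62)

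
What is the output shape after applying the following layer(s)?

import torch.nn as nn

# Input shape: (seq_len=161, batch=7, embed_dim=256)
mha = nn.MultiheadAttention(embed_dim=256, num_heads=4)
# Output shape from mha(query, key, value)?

Input shape: (161, 7, 256)
Output shape: (161, 7, 256)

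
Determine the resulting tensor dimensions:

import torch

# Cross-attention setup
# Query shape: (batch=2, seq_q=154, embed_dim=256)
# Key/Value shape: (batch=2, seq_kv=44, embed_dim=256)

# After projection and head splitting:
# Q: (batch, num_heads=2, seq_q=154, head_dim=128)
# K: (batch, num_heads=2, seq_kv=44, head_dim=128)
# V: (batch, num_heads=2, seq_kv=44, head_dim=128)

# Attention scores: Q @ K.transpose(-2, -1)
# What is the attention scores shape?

Input shape: (2, 154, 256)
Output shape: (2, 2, 154, 44)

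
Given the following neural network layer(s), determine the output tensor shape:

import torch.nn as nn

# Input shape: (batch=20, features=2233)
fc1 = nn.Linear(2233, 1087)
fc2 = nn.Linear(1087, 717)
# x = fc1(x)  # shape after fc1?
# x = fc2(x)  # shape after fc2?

Input shape: (20, 2233)
  -> after fc1: (20, 1087)
Output shape: (20, 717)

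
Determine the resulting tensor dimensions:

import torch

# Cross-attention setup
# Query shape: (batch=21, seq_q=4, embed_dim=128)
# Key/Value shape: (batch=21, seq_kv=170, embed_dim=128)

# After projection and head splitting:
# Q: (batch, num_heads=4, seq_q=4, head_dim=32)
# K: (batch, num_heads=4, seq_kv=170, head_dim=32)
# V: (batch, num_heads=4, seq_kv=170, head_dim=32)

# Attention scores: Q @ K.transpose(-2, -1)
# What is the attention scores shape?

Input shape: (21, 4, 128)
Output shape: (21, 4, 4, 170)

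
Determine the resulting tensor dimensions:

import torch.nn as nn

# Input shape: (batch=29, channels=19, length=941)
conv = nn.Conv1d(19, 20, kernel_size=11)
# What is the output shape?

Input shape: (29, 19, 941)
Output shape: (29, 20, 931)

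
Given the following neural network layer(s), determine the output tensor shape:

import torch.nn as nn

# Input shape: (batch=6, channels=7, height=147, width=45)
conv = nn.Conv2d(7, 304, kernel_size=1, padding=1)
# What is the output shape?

Input shape: (6, 7, 147, 45)
Output shape: (6, 304, 149, 47)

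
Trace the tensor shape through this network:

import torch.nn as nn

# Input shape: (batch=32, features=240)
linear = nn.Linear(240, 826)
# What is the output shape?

Input shape: (32, 240)
Output shape: (32, 826)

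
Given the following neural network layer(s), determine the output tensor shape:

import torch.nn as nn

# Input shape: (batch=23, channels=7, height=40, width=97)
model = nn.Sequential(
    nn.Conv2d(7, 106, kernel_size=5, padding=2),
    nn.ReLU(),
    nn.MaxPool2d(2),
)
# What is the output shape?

Input shape: (23, 7, 40, 97)
  -> after Conv2d: (23, 106, 40, 97)
  -> after ReLU: (23, 106, 40, 97)
Output shape: (23, 106, 20, 48)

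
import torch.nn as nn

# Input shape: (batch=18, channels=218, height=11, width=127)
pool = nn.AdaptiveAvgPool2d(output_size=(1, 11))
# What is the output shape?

Input shape: (18, 218, 11, 127)
Output shape: (18, 218, 1, 11)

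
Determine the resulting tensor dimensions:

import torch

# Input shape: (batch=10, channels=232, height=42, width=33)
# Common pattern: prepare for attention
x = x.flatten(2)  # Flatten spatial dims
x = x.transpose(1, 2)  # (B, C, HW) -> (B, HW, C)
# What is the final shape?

Input shape: (10, 232, 42, 33)
  -> after flatten(2): (10, 232, 1386)
Output shape: (10, 1386, 232)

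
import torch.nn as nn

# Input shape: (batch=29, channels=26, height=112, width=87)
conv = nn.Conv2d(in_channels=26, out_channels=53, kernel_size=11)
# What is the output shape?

Input shape: (29, 26, 112, 87)
Output shape: (29, 53, 102, 77)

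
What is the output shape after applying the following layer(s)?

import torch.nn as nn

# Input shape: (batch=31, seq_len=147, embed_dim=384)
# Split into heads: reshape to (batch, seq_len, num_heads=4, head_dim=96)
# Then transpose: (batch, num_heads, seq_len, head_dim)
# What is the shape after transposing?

Input shape: (31, 147, 384)
  -> after reshape: (31, 147, 4, 96)
Output shape: (31, 4, 147, 96)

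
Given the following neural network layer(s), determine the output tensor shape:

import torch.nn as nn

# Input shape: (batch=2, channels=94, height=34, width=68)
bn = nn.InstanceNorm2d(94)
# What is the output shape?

Input shape: (2, 94, 34, 68)
Output shape: (2, 94, 34, 68)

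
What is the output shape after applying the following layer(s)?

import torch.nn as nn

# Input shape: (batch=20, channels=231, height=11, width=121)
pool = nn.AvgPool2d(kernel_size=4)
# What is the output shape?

Input shape: (20, 231, 11, 121)
Output shape: (20, 231, 2, 30)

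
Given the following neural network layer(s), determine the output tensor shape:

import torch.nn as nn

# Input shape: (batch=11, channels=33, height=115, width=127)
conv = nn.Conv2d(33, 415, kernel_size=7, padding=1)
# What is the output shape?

Input shape: (11, 33, 115, 127)
Output shape: (11, 415, 111, 123)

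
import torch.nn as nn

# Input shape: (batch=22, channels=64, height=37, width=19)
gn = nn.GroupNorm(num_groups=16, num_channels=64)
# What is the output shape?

Input shape: (22, 64, 37, 19)
Output shape: (22, 64, 37, 19)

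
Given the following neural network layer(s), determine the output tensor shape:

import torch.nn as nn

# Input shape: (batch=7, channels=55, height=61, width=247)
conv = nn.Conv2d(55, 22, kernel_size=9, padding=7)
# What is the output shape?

Input shape: (7, 55, 61, 247)
Output shape: (7, 22, 67, 253)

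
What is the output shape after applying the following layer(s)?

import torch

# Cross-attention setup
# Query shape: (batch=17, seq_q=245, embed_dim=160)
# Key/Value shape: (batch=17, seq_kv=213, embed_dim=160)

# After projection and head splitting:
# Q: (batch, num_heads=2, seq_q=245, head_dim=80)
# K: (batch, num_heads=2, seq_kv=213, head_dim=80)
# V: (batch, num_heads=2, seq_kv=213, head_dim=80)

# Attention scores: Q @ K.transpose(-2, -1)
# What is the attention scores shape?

Input shape: (17, 245, 160)
Output shape: (17, 2, 245, 213)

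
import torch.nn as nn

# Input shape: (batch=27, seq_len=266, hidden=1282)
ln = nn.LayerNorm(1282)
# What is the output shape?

Input shape: (27, 266, 1282)
Output shape: (27, 266, 1282)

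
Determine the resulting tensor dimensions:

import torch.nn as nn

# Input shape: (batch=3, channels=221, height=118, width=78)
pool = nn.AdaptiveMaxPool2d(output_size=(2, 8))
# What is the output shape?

Input shape: (3, 221, 118, 78)
Output shape: (3, 221, 2, 8)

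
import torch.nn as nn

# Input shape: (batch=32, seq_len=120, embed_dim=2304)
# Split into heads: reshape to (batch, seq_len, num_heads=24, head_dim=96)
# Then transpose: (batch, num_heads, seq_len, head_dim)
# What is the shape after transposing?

Input shape: (32, 120, 2304)
  -> after reshape: (32, 120, 24, 96)
Output shape: (32, 24, 120, 96)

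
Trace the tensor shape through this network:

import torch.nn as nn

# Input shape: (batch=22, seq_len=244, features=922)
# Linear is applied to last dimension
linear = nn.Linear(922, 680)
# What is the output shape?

Input shape: (22, 244, 922)
Output shape: (22, 244, 680)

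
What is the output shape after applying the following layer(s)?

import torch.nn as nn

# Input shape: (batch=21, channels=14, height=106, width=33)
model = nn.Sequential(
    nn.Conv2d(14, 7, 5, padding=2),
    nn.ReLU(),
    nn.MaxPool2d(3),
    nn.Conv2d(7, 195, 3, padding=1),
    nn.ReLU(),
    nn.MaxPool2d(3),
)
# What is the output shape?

Input shape: (21, 14, 106, 33)
  -> after first Conv2d: (21, 7, 106, 33)
  -> after first MaxPool2d: (21, 7, 35, 11)
  -> after second Conv2d: (21, 195, 35, 11)
Output shape: (21, 195, 11, 3)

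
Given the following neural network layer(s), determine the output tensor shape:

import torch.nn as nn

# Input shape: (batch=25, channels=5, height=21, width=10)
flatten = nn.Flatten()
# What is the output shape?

Input shape: (25, 5, 21, 10)
Output shape: (25, 1050)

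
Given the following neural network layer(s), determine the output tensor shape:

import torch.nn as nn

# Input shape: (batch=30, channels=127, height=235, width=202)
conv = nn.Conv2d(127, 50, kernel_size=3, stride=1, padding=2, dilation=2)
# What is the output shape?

Input shape: (30, 127, 235, 202)
Output shape: (30, 50, 235, 202)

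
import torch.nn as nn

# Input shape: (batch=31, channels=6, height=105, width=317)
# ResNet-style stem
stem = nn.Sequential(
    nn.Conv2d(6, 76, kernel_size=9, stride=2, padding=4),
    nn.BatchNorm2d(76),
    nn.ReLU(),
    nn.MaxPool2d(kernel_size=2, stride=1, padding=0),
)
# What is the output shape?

Input shape: (31, 6, 105, 317)
  -> after Conv2d 9x9 stride=2: (31, 76, 53, 159)
Output shape: (31, 76, 52, 158)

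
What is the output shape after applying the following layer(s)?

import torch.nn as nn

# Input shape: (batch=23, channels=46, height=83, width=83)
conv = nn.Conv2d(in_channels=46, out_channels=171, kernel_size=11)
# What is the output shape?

Input shape: (23, 46, 83, 83)
Output shape: (23, 171, 73, 73)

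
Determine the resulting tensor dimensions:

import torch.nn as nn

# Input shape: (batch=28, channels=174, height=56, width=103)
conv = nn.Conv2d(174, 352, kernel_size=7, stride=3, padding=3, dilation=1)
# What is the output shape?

Input shape: (28, 174, 56, 103)
Output shape: (28, 352, 19, 35)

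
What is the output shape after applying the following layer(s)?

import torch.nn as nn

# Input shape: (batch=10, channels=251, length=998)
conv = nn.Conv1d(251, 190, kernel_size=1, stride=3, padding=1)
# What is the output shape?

Input shape: (10, 251, 998)
Output shape: (10, 190, 334)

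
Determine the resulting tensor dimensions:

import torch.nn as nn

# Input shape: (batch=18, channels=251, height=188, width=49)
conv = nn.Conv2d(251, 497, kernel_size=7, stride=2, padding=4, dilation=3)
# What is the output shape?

Input shape: (18, 251, 188, 49)
Output shape: (18, 497, 89, 20)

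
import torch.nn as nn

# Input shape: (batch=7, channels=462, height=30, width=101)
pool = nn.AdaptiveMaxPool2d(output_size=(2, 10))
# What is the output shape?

Input shape: (7, 462, 30, 101)
Output shape: (7, 462, 2, 10)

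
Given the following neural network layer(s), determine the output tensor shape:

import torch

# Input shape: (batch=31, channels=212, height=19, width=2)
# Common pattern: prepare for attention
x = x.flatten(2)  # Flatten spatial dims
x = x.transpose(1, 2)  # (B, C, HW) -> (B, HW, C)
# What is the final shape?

Input shape: (31, 212, 19, 2)
  -> after flatten(2): (31, 212, 38)
Output shape: (31, 38, 212)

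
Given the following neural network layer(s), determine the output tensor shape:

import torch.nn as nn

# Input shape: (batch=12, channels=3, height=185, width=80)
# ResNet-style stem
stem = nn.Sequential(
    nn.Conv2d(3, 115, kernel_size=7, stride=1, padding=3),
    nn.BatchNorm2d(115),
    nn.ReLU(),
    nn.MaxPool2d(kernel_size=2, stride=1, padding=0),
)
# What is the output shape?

Input shape: (12, 3, 185, 80)
  -> after Conv2d 7x7 stride=1: (12, 115, 185, 80)
Output shape: (12, 115, 184, 79)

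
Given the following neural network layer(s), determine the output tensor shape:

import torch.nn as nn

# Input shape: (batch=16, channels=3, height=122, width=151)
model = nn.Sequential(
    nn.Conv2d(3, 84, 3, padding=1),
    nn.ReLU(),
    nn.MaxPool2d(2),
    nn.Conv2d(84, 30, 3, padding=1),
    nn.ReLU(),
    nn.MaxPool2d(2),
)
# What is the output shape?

Input shape: (16, 3, 122, 151)
  -> after first Conv2d: (16, 84, 122, 151)
  -> after first MaxPool2d: (16, 84, 61, 75)
  -> after second Conv2d: (16, 30, 61, 75)
Output shape: (16, 30, 30, 37)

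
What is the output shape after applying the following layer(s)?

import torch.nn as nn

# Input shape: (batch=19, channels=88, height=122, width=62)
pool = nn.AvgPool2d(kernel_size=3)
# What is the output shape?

Input shape: (19, 88, 122, 62)
Output shape: (19, 88, 40, 20)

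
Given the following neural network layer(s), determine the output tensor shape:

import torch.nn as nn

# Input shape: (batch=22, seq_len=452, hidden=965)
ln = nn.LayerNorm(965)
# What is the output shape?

Input shape: (22, 452, 965)
Output shape: (22, 452, 965)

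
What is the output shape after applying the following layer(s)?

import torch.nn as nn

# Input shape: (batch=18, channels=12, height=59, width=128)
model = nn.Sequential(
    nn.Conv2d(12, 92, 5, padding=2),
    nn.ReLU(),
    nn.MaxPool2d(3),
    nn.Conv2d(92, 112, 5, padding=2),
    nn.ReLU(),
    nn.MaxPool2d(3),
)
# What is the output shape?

Input shape: (18, 12, 59, 128)
  -> after first Conv2d: (18, 92, 59, 128)
  -> after first MaxPool2d: (18, 92, 19, 42)
  -> after second Conv2d: (18, 112, 19, 42)
Output shape: (18, 112, 6, 14)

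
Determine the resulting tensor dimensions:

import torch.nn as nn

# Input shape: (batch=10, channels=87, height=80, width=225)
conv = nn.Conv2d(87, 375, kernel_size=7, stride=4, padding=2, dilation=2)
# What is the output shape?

Input shape: (10, 87, 80, 225)
Output shape: (10, 375, 18, 55)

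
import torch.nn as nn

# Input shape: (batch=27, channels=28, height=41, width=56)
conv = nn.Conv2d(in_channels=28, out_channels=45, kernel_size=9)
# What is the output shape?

Input shape: (27, 28, 41, 56)
Output shape: (27, 45, 33, 48)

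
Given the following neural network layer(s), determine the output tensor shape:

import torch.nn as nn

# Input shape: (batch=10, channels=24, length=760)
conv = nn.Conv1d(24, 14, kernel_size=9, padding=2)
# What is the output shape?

Input shape: (10, 24, 760)
Output shape: (10, 14, 756)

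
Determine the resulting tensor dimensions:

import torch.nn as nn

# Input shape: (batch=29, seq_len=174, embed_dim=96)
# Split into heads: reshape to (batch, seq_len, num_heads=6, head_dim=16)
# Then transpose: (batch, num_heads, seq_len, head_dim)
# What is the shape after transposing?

Input shape: (29, 174, 96)
  -> after reshape: (29, 174, 6, 16)
Output shape: (29, 6, 174, 16)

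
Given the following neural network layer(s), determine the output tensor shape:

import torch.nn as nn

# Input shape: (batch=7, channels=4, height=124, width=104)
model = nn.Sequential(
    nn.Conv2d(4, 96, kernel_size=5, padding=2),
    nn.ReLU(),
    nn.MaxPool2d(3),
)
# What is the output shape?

Input shape: (7, 4, 124, 104)
  -> after Conv2d: (7, 96, 124, 104)
  -> after ReLU: (7, 96, 124, 104)
Output shape: (7, 96, 41, 34)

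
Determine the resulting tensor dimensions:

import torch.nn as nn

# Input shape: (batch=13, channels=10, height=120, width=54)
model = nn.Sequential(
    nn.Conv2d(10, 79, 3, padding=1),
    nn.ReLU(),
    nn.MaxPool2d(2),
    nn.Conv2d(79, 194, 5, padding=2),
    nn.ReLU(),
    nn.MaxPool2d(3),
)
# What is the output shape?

Input shape: (13, 10, 120, 54)
  -> after first Conv2d: (13, 79, 120, 54)
  -> after first MaxPool2d: (13, 79, 60, 27)
  -> after second Conv2d: (13, 194, 60, 27)
Output shape: (13, 194, 20, 9)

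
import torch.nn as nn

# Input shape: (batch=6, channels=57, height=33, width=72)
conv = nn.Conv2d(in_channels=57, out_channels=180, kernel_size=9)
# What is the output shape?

Input shape: (6, 57, 33, 72)
Output shape: (6, 180, 25, 64)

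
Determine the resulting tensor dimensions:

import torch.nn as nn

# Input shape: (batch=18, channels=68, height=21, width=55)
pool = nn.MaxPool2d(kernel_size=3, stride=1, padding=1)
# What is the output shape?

Input shape: (18, 68, 21, 55)
Output shape: (18, 68, 21, 55)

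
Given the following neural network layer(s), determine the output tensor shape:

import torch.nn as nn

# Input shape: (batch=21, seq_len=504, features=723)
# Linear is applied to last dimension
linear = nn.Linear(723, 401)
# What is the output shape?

Input shape: (21, 504, 723)
Output shape: (21, 504, 401)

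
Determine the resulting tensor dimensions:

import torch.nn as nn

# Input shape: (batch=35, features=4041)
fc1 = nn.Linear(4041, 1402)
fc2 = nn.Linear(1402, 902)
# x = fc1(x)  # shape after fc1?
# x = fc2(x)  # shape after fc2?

Input shape: (35, 4041)
  -> after fc1: (35, 1402)
Output shape: (35, 902)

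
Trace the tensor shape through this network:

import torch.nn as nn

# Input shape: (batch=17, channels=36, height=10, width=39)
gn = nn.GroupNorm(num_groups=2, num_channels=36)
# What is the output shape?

Input shape: (17, 36, 10, 39)
Output shape: (17, 36, 10, 39)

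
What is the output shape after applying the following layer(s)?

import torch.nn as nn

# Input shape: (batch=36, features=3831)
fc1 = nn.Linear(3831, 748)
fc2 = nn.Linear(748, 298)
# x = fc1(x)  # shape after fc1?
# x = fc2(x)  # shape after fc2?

Input shape: (36, 3831)
  -> after fc1: (36, 748)
Output shape: (36, 298)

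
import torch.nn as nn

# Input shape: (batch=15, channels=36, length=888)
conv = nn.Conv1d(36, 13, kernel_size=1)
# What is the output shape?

Input shape: (15, 36, 888)
Output shape: (15, 13, 888)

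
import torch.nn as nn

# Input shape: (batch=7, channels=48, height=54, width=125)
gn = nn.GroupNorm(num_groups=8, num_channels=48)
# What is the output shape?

Input shape: (7, 48, 54, 125)
Output shape: (7, 48, 54, 125)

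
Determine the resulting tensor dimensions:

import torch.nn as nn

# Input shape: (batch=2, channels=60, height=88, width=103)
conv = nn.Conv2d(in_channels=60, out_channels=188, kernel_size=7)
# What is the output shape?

Input shape: (2, 60, 88, 103)
Output shape: (2, 188, 82, 97)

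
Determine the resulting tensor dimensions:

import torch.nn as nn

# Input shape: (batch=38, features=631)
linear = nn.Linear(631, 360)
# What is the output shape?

Input shape: (38, 631)
Output shape: (38, 360)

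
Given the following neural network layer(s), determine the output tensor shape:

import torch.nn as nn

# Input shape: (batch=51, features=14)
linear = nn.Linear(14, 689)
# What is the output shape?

Input shape: (51, 14)
Output shape: (51, 689)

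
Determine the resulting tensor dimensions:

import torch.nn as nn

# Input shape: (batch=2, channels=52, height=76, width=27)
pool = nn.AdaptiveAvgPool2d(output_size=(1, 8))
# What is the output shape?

Input shape: (2, 52, 76, 27)
Output shape: (2, 52, 1, 8)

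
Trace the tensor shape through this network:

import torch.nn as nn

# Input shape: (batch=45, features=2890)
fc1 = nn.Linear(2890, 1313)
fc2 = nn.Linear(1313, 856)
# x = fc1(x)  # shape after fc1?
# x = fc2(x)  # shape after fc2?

Input shape: (45, 2890)
  -> after fc1: (45, 1313)
Output shape: (45, 856)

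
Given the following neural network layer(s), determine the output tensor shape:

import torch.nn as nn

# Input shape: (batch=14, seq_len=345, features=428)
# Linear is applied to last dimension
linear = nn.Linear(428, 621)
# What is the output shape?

Input shape: (14, 345, 428)
Output shape: (14, 345, 621)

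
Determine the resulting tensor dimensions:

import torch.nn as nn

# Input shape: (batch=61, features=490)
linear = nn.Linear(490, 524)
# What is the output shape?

Input shape: (61, 490)
Output shape: (61, 524)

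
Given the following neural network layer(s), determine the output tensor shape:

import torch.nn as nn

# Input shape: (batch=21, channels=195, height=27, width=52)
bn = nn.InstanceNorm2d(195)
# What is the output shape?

Input shape: (21, 195, 27, 52)
Output shape: (21, 195, 27, 52)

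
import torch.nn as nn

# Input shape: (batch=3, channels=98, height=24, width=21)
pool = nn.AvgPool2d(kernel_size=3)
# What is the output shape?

Input shape: (3, 98, 24, 21)
Output shape: (3, 98, 8, 7)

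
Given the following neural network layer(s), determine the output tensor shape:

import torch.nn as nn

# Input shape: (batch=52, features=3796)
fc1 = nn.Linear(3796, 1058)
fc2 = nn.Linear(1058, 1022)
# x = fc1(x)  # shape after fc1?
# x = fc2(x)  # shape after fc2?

Input shape: (52, 3796)
  -> after fc1: (52, 1058)
Output shape: (52, 1022)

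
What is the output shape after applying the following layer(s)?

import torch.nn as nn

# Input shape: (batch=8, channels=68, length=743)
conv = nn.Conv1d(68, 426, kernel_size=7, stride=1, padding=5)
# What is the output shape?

Input shape: (8, 68, 743)
Output shape: (8, 426, 747)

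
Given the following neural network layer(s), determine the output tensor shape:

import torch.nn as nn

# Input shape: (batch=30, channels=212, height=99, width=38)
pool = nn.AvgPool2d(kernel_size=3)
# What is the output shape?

Input shape: (30, 212, 99, 38)
Output shape: (30, 212, 33, 12)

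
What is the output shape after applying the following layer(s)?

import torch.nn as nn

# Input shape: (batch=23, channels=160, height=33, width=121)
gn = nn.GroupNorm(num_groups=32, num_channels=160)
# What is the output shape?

Input shape: (23, 160, 33, 121)
Output shape: (23, 160, 33, 121)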